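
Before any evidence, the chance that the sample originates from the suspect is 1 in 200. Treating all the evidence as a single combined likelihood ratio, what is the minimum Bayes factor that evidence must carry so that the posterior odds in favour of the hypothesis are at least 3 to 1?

597

Prior odds = 0.005/0.995 = 1/199.
Target odds = 3.
Required Bayes factor = 3 ÷ (1/199) = 597.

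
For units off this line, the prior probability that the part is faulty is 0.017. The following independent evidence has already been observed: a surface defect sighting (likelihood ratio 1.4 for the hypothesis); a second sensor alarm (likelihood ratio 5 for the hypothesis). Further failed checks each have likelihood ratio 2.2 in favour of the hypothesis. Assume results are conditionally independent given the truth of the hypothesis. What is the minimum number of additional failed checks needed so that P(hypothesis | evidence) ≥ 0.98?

8

Prior odds = 0.017/0.983 = 17/983.
Combined Bayes factor of the evidence already in hand = 1.4 × 5 = 7.
Odds after that evidence = (17/983) × 7 = 119/983.
Target odds = 0.98/0.02 = 49.
Need 2.2ⁿ ≥ 49 ÷ (119/983) = 6881/17.
2.2⁷ = 19487171/78125 falls short of 6881/17 but 2.2⁸ = 214358881/390625 reaches it, so n = 8.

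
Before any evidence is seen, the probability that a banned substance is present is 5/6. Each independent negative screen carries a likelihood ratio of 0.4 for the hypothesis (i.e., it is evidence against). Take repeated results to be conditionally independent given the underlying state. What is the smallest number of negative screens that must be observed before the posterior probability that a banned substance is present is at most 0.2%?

Prior odds: (5/6) ÷ (1/6) = 5.
Likelihood ratio per negative screen = 0.4.
Target posterior odds = 0.002/0.998 = 1/499.
Require 0.4ⁿ ≤ 1/499 ÷ 5 = 1/2495.
0.4⁸ = 256/390625 is still above 1/2495 but 0.4⁹ = 512/1953125 is at or below it, so n = 9.

9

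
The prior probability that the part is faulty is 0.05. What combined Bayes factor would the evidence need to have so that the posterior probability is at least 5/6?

95

Prior odds = 0.05/0.95 = 1/19.
Target odds = (5/6)/(1/6) = 5.
Required Bayes factor = 5 ÷ (1/19) = 95.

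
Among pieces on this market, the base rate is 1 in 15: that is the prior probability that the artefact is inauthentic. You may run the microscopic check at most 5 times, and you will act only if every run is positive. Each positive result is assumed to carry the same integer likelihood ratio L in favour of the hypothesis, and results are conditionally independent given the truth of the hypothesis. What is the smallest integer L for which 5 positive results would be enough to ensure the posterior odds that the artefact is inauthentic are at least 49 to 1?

Prior odds = (1/15)/(14/15) = 1/14.
Target odds = 49.
Need L⁵ ≥ 49 ÷ (1/14) = 686.
3⁵ = 243 < 686 ≤ 1024 = 4⁵, so L = 4.

4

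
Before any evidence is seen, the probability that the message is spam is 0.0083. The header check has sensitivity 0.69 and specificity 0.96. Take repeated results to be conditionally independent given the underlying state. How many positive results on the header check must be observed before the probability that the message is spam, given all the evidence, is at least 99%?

Prior odds = 0.0083/0.9917 = 83/9917.
False-positive rate = 1 − 0.96 = 0.04; likelihood ratio of a positive = 0.69/0.04 = 17.25.
Target odds: 0.99 ÷ 0.01 = 99.
Require 17.25ⁿ ≥ 99 ÷ (83/9917) = 981783/83.
17.25³ = 5132.953125 falls short of 981783/83 but 17.25⁴ = 22667121/256 reaches it, so n = 4.

4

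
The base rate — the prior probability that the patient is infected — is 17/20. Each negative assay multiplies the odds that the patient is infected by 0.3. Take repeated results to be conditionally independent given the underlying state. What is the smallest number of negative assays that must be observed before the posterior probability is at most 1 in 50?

Prior odds = 0.85/0.15 = 17/3.
Likelihood ratio per negative assay = 0.3.
Target odds: 0.02 ÷ 0.98 = 1/49.
Require 0.3ⁿ ≤ 1/49 ÷ (17/3) = 3/833.
0.3⁴ = 0.0081 is still above 3/833 but 0.3⁵ = 243/100000 is at or below it, so n = 5.

5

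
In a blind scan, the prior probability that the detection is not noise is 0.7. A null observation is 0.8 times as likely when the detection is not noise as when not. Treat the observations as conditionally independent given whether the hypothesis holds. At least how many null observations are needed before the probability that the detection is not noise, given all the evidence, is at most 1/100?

25

Prior odds: 0.7 ÷ 0.3 = 7/3.
Likelihood ratio per null observation = 0.8.
Target posterior odds = 0.01/0.99 = 1/99.
Need (7/3) × 0.8ⁿ ≤ 1/99, i.e. 0.8ⁿ ≤ 1/231.
0.8²⁴ ≈0.00472237 is still above 1/231 but 0.8²⁵ ≈0.00377789 is at or below it, so n = 25.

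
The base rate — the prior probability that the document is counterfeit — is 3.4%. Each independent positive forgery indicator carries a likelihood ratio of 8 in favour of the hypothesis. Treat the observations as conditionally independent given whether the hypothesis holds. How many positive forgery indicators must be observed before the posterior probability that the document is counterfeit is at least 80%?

3

Prior odds = 0.034/0.966 = 17/483.
Likelihood ratio per positive forgery indicator = 8.
Target odds: 0.8 ÷ 0.2 = 4.
Require 8ⁿ ≥ 4 ÷ (17/483) = 1932/17.
8² = 64 falls short of 1932/17 but 8³ = 512 reaches it, so n = 3.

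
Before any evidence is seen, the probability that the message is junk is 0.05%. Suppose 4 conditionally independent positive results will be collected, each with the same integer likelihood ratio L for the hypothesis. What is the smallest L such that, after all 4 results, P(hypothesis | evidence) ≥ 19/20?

Prior odds = 0.0005/0.9995 = 1/1999.
Target odds = 0.95/0.05 = 19.
Need L⁴ ≥ 19 ÷ (1/1999) = 37981.
13⁴ = 28561 < 37981 ≤ 38416 = 14⁴, so L = 14.

14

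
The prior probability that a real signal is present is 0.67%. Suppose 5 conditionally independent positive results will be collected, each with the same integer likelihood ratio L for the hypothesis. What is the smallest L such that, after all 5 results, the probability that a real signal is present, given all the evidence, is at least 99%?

Prior odds = 0.0067/0.9933 = 67/9933.
Target odds = 0.99/0.01 = 99.
Need L⁵ ≥ 99 ÷ (67/9933) = 983367/67.
6⁵ = 7776 < 983367/67 ≤ 16807 = 7⁵, so L = 7.

7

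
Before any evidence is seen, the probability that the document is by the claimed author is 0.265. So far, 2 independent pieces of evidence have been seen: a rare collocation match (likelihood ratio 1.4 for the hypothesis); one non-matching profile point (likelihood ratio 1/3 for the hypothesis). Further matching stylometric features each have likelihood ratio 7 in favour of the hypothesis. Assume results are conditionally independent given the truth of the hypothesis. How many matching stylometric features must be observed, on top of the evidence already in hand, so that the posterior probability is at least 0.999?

Prior odds = 0.265/0.735 = 53/147.
Combined Bayes factor of the evidence already in hand = 1.4 × (1/3) = 7/15.
Odds after that evidence = (53/147) × 7/15 = 53/315.
Target odds = 0.999/0.001 = 999.
Need 7ⁿ ≥ 999 ÷ (53/315) = 314685/53.
7⁴ = 2401 falls short of 314685/53 but 7⁵ = 16807 reaches it, so n = 5.

5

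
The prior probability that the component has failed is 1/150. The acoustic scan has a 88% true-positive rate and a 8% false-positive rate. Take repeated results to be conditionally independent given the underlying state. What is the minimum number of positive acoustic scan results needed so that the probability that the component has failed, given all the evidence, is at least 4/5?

3

Prior odds: (1/150) ÷ (149/150) = 1/149.
Likelihood ratio of a positive result = 0.88/0.08 = 11.
Target posterior odds = 0.8/0.2 = 4.
Need (1/149) × 11ⁿ ≥ 4, i.e. 11ⁿ ≥ 596.
11² = 121 falls short of 596 but 11³ = 1331 reaches it, so n = 3.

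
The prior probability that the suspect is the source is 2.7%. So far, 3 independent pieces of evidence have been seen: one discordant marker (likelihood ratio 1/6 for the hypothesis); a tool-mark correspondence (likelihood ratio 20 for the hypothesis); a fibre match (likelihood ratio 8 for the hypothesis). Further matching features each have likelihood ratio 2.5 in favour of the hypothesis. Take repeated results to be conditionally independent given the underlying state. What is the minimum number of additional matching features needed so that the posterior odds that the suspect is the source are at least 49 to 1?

5

Prior odds = 0.027/0.973 = 27/973.
Combined Bayes factor of the evidence already in hand = (1/6) × 20 × 8 = 80/3.
Odds after that evidence = (27/973) × 80/3 = 720/973.
Target odds = 49.
Need 2.5ⁿ ≥ 49 ÷ (720/973) = 47677/720.
2.5⁴ = 39.0625 falls short of 47677/720 but 2.5⁵ = 97.65625 reaches it, so n = 5.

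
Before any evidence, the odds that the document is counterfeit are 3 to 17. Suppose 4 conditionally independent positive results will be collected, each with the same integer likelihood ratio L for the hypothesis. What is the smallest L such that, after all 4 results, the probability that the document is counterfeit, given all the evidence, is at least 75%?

Prior odds = 3/17.
Target odds = 0.75/0.25 = 3.
Need L⁴ ≥ 3 ÷ (3/17) = 17.
2⁴ = 16 < 17 ≤ 81 = 3⁴, so L = 3.

3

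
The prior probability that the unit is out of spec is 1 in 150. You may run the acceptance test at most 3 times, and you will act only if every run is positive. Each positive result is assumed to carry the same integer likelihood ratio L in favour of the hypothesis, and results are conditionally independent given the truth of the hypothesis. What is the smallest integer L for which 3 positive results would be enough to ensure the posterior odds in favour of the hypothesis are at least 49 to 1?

Prior odds = (1/150)/(149/150) = 1/149.
Target odds = 49.
Need L³ ≥ 49 ÷ (1/149) = 7301.
19³ = 6859 < 7301 ≤ 8000 = 20³, so L = 20.

20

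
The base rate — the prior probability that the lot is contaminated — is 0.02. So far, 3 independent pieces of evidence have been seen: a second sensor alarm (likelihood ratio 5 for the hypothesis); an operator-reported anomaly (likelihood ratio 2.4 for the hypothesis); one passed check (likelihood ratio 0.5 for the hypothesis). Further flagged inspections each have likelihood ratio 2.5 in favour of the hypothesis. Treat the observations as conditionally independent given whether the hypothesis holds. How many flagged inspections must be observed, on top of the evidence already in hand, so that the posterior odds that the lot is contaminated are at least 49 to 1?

7

Prior odds = 0.02/0.98 = 1/49.
Combined Bayes factor of the evidence already in hand = 5 × 2.4 × 0.5 = 6.
Odds after that evidence = (1/49) × 6 = 6/49.
Target odds = 49.
Need 2.5ⁿ ≥ 49 ÷ (6/49) = 2401/6.
2.5⁶ = 244.140625 falls short of 2401/6 but 2.5⁷ = 610.3515625 reaches it, so n = 7.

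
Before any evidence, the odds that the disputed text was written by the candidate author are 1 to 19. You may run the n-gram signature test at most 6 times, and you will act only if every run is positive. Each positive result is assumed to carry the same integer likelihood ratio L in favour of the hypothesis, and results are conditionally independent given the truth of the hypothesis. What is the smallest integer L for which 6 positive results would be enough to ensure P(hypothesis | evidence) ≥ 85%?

Prior odds = 1/19.
Target odds = 0.85/0.15 = 17/3.
Need L⁶ ≥ 17/3 ÷ (1/19) = 323/3.
2⁶ = 64 < 323/3 ≤ 729 = 3⁶, so L = 3.

3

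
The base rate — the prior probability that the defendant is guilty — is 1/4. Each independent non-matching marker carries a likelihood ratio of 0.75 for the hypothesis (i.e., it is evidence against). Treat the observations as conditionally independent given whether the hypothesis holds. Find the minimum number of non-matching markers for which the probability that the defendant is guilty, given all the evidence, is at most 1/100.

13

Prior odds = 0.25/0.75 = 1/3.
Likelihood ratio per non-matching marker = 0.75.
Target posterior odds = 0.01/0.99 = 1/99.
Need (1/3) × 0.75ⁿ ≤ 1/99, i.e. 0.75ⁿ ≤ 1/33.
0.75¹² = 531441/16777216 is still above 1/33 but 0.75¹³ = 1594323/67108864 is at or below it, so n = 13.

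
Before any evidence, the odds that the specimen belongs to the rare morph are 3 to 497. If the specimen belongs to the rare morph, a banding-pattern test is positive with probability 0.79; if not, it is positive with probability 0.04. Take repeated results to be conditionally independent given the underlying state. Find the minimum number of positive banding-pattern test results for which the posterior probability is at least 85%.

3

Prior odds = 3/497.
Likelihood ratio of a positive = 0.79/0.04 = 19.75.
Target odds: 0.85 ÷ 0.15 = 17/3.
Need (3/497) × 19.75ⁿ ≥ 17/3, i.e. 19.75ⁿ ≥ 8449/9.
19.75² = 390.0625 falls short of 8449/9 but 19.75³ = 7703.734375 reaches it, so n = 3.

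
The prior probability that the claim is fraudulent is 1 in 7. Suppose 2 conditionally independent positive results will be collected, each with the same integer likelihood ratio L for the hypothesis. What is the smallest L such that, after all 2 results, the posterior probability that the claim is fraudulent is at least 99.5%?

35

Prior odds = (1/7)/(6/7) = 1/6.
Target odds = 0.995/0.005 = 199.
Need L² ≥ 199 ÷ (1/6) = 1194.
34² = 1156 < 1194 ≤ 1225 = 35², so L = 35.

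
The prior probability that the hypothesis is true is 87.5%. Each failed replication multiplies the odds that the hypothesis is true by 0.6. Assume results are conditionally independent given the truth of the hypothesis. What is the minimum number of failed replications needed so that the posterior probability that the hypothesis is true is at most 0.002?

Prior odds: 0.875 ÷ 0.125 = 7.
Likelihood ratio per failed replication = 0.6.
Target posterior odds = 0.002/0.998 = 1/499.
Need 7 × 0.6ⁿ ≤ 1/499, i.e. 0.6ⁿ ≤ 1/3493.
0.6¹⁵ ≈0.000470185 is still above 1/3493 but 0.6¹⁶ ≈0.000282111 is at or below it, so n = 16.

16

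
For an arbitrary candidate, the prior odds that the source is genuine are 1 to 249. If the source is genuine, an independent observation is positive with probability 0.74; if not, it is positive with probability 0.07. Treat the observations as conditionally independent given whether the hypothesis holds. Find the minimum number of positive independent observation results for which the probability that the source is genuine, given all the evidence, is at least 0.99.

5

Prior odds = 1/249.
Likelihood ratio of a positive = 0.74/0.07 = 74/7.
Target odds: 0.99 ÷ 0.01 = 99.
Need (1/249) × (74/7)ⁿ ≥ 99, i.e. (74/7)ⁿ ≥ 24651.
(74/7)⁴ = 29986576/2401 falls short of 24651 but (74/7)⁵ ≈132029 reaches it, so n = 5.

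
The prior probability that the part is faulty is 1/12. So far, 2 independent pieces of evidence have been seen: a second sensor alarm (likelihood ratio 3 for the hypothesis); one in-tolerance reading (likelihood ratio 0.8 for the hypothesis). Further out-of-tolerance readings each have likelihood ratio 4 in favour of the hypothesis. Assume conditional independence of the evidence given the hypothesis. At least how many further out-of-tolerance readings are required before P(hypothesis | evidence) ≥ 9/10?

Prior odds = (1/12)/(11/12) = 1/11.
Combined Bayes factor of the evidence already in hand = 3 × 0.8 = 2.4.
Odds after that evidence = (1/11) × 2.4 = 12/55.
Target odds = 0.9/0.1 = 9.
Need 4ⁿ ≥ 9 ÷ (12/55) = 41.25.
4² = 16 falls short of 41.25 but 4³ = 64 reaches it, so n = 3.

3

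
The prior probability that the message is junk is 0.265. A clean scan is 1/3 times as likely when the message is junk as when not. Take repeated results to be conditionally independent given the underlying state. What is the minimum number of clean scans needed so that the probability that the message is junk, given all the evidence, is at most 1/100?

Prior odds: 0.265 ÷ 0.735 = 53/147.
Likelihood ratio per clean scan = 1/3.
Target posterior odds = 0.01/0.99 = 1/99.
Need (53/147) × (1/3)ⁿ ≤ 1/99, i.e. (1/3)ⁿ ≤ 49/1749.
(1/3)³ = 1/27 is still above 49/1749 but (1/3)⁴ = 1/81 is at or below it, so n = 4.

4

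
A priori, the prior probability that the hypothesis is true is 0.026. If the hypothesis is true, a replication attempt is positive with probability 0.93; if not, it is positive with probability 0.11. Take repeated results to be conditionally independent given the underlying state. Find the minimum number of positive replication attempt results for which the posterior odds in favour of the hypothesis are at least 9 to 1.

3

Prior odds = 0.026/0.974 = 13/487.
Likelihood ratio of a positive = 0.93/0.11 = 93/11.
Target odds = 9.
Require (93/11)ⁿ ≥ 9 ÷ (13/487) = 4383/13.
(93/11)² = 8649/121 falls short of 4383/13 but (93/11)³ = 804357/1331 reaches it, so n = 3.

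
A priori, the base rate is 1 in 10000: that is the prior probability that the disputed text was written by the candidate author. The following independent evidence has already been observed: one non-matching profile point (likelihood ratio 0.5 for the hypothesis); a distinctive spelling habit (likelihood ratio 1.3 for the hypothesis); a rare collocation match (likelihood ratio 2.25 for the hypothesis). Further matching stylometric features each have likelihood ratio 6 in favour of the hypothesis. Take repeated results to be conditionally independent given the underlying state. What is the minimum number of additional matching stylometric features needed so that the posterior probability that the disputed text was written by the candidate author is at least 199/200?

Prior odds = 0.0001/0.9999 = 1/9999.
Combined Bayes factor of the evidence already in hand = 0.5 × 1.3 × 2.25 = 1.4625.
Odds after that evidence = (1/9999) × 1.4625 = 13/88880.
Target odds = 0.995/0.005 = 199.
Need 6ⁿ ≥ 199 ÷ (13/88880) = 17687120/13.
6⁷ = 279936 falls short of 17687120/13 but 6⁸ = 1679616 reaches it, so n = 8.

8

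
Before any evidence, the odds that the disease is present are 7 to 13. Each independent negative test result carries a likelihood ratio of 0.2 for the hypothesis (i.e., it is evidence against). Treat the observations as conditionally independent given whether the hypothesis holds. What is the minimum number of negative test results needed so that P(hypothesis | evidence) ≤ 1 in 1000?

4

Prior odds = 7/13.
Likelihood ratio per negative test result = 0.2.
Target odds: 0.001 ÷ 0.999 = 1/999.
Require 0.2ⁿ ≤ 1/999 ÷ (7/13) = 13/6993.
0.2³ = 0.008 is still above 13/6993 but 0.2⁴ = 0.0016 is at or below it, so n = 4.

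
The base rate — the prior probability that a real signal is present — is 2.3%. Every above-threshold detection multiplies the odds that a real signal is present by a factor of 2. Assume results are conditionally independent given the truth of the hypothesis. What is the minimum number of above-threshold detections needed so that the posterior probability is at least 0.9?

Prior odds: 0.023 ÷ 0.977 = 23/977.
Likelihood ratio per above-threshold detection = 2.
Target posterior odds = 0.9/0.1 = 9.
Need (23/977) × 2ⁿ ≥ 9, i.e. 2ⁿ ≥ 8793/23.
2⁸ = 256 falls short of 8793/23 but 2⁹ = 512 reaches it, so n = 9.

9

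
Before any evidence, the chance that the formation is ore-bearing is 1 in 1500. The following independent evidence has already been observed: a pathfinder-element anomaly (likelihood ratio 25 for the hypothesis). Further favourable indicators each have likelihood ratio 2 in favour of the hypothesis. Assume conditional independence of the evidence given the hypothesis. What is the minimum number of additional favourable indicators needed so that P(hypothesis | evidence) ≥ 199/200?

14

Prior odds = (1/1500)/(1499/1500) = 1/1499.
Bayes factor of the evidence already in hand = 25.
Odds after that evidence = (1/1499) × 25 = 25/1499.
Target odds = 0.995/0.005 = 199.
Need 2ⁿ ≥ 199 ÷ (25/1499) = 11932.04.
2¹³ = 8192 falls short of 11932.04 but 2¹⁴ = 16384 reaches it, so n = 14.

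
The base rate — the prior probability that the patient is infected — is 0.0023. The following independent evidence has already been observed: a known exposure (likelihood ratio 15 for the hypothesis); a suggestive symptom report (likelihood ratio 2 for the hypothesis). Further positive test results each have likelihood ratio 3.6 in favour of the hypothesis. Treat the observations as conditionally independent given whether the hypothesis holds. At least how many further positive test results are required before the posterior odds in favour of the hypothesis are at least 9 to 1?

4

Prior odds = 0.0023/0.9977 = 23/9977.
Combined Bayes factor of the evidence already in hand = 15 × 2 = 30.
Odds after that evidence = (23/9977) × 30 = 690/9977.
Target odds = 9.
Need 3.6ⁿ ≥ 9 ÷ (690/9977) = 29931/230.
3.6³ = 46.656 falls short of 29931/230 but 3.6⁴ = 167.9616 reaches it, so n = 4.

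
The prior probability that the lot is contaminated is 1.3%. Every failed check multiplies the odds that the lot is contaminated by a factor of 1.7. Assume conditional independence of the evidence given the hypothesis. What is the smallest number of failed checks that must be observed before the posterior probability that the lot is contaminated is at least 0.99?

Prior odds: 0.013 ÷ 0.987 = 13/987.
Likelihood ratio per failed check = 1.7.
Target posterior odds = 0.99/0.01 = 99.
Need (13/987) × 1.7ⁿ ≥ 99, i.e. 1.7ⁿ ≥ 97713/13.
1.7¹⁶ ≈4866.12 falls short of 97713/13 but 1.7¹⁷ ≈8272.4 reaches it, so n = 17.

17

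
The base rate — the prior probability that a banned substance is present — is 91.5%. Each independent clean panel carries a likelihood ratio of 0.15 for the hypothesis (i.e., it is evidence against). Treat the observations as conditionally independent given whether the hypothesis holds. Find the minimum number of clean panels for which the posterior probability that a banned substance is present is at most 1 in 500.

5

Prior odds = 0.915/0.085 = 183/17.
Likelihood ratio per clean panel = 0.15.
Target posterior odds = 0.002/0.998 = 1/499.
Need (183/17) × 0.15ⁿ ≤ 1/499, i.e. 0.15ⁿ ≤ 17/91317.
0.15⁴ = 81/160000 is still above 17/91317 but 0.15⁵ = 243/3200000 is at or below it, so n = 5.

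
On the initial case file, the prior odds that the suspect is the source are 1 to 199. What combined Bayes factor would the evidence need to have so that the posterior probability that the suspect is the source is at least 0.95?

Prior odds = 1/199.
Target odds = 0.95/0.05 = 19.
Required Bayes factor = 19 ÷ (1/199) = 3781.

3781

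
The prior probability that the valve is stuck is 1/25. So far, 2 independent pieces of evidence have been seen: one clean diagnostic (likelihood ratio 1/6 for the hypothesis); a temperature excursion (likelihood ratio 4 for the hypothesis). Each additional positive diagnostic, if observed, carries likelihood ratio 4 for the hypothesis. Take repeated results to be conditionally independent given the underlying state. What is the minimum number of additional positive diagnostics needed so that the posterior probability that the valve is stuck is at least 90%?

Prior odds = 0.04/0.96 = 1/24.
Combined Bayes factor of the evidence already in hand = (1/6) × 4 = 2/3.
Odds after that evidence = (1/24) × 2/3 = 1/36.
Target odds = 0.9/0.1 = 9.
Need 4ⁿ ≥ 9 ÷ (1/36) = 324.
4⁴ = 256 falls short of 324 but 4⁵ = 1024 reaches it, so n = 5.

5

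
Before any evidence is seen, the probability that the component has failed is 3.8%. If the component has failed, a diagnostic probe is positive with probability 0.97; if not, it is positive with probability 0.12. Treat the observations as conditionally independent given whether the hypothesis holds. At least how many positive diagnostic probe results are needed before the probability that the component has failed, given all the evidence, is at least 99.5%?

Prior odds = 0.038/0.962 = 19/481.
Likelihood ratio of a positive = 0.97/0.12 = 97/12.
Target posterior odds = 0.995/0.005 = 199.
Need (19/481) × (97/12)ⁿ ≥ 199, i.e. (97/12)ⁿ ≥ 95719/19.
(97/12)⁴ = 88529281/20736 falls short of 95719/19 but (97/12)⁵ ≈34510.6 reaches it, so n = 5.

5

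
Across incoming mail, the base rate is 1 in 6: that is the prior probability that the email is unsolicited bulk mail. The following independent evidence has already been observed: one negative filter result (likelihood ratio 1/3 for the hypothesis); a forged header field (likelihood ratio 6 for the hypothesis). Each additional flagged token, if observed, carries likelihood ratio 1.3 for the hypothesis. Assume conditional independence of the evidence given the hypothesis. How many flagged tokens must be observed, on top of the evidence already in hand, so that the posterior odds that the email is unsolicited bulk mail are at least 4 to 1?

Prior odds = (1/6)/(5/6) = 0.2.
Combined Bayes factor of the evidence already in hand = (1/3) × 6 = 2.
Odds after that evidence = 0.2 × 2 = 0.4.
Target odds = 4.
Need 1.3ⁿ ≥ 4 ÷ 0.4 = 10.
1.3⁸ = 815730721/100000000 falls short of 10 but 1.3⁹ ≈10.6045 reaches it, so n = 9.

9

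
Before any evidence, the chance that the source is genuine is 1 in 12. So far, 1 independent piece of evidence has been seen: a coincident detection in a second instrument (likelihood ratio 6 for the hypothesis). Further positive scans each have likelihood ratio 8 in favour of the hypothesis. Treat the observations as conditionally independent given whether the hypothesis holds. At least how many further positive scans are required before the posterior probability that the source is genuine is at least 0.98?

3

Prior odds = (1/12)/(11/12) = 1/11.
Bayes factor of the evidence already in hand = 6.
Odds after that evidence = (1/11) × 6 = 6/11.
Target odds = 0.98/0.02 = 49.
Need 8ⁿ ≥ 49 ÷ (6/11) = 539/6.
8² = 64 falls short of 539/6 but 8³ = 512 reaches it, so n = 3.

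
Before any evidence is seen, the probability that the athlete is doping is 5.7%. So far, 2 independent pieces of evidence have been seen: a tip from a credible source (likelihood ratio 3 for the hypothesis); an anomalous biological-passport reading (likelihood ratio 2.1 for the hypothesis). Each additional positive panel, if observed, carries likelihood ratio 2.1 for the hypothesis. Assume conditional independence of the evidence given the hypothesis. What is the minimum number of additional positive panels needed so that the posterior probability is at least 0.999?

11

Prior odds = 0.057/0.943 = 57/943.
Combined Bayes factor of the evidence already in hand = 3 × 2.1 = 6.3.
Odds after that evidence = (57/943) × 6.3 = 3591/9430.
Target odds = 0.999/0.001 = 999.
Need 2.1ⁿ ≥ 999 ÷ (3591/9430) = 348910/133.
2.1¹⁰ ≈1667.99 falls short of 348910/133 but 2.1¹¹ ≈3502.78 reaches it, so n = 11.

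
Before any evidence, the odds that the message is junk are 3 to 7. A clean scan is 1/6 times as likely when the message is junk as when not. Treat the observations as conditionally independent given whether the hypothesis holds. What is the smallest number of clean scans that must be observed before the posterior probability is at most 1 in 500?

3

Prior odds = 3/7.
Likelihood ratio per clean scan = 1/6.
Target posterior odds = 0.002/0.998 = 1/499.
Need (3/7) × (1/6)ⁿ ≤ 1/499, i.e. (1/6)ⁿ ≤ 7/1497.
(1/6)² = 1/36 is still above 7/1497 but (1/6)³ = 1/216 is at or below it, so n = 3.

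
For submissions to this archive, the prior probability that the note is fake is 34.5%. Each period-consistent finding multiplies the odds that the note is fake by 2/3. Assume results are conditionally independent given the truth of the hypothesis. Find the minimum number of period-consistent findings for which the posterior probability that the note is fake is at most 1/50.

9

Prior odds: 0.345 ÷ 0.655 = 69/131.
Likelihood ratio per period-consistent finding = 2/3.
Target odds: 0.02 ÷ 0.98 = 1/49.
Require (2/3)ⁿ ≤ 1/49 ÷ (69/131) = 131/3381.
(2/3)⁸ = 256/6561 is still above 131/3381 but (2/3)⁹ = 512/19683 is at or below it, so n = 9.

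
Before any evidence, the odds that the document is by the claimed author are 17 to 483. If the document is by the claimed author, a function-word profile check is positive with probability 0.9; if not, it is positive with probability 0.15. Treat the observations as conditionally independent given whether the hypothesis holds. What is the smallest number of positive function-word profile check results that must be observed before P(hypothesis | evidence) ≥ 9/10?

4

Prior odds = 17/483.
Likelihood ratio of a positive = 0.9/0.15 = 6.
Target posterior odds = 0.9/0.1 = 9.
Need (17/483) × 6ⁿ ≥ 9, i.e. 6ⁿ ≥ 4347/17.
6³ = 216 falls short of 4347/17 but 6⁴ = 1296 reaches it, so n = 4.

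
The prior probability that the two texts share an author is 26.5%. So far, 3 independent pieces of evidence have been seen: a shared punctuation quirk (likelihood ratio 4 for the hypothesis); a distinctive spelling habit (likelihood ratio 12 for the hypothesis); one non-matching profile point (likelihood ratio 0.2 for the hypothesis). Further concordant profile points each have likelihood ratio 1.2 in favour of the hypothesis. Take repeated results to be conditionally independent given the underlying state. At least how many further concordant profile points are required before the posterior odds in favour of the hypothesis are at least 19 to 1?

10

Prior odds = 0.265/0.735 = 53/147.
Combined Bayes factor of the evidence already in hand = 4 × 12 × 0.2 = 9.6.
Odds after that evidence = (53/147) × 9.6 = 848/245.
Target odds = 19.
Need 1.2ⁿ ≥ 19 ÷ (848/245) = 4655/848.
1.2⁹ = 10077696/1953125 falls short of 4655/848 but 1.2¹⁰ = 60466176/9765625 reaches it, so n = 10.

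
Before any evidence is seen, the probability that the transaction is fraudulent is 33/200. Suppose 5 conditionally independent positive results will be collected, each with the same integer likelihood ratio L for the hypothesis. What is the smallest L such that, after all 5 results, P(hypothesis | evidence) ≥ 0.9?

3

Prior odds = 0.165/0.835 = 33/167.
Target odds = 0.9/0.1 = 9.
Need L⁵ ≥ 9 ÷ (33/167) = 501/11.
2⁵ = 32 < 501/11 ≤ 243 = 3⁵, so L = 3.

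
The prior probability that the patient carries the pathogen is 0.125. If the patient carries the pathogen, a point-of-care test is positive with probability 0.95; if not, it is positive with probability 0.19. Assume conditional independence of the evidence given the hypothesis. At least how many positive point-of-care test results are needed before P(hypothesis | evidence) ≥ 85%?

Prior odds = 0.125/0.875 = 1/7.
Likelihood ratio of a positive = 0.95/0.19 = 5.
Target odds: 0.85 ÷ 0.15 = 17/3.
Require 5ⁿ ≥ 17/3 ÷ (1/7) = 119/3.
5² = 25 falls short of 119/3 but 5³ = 125 reaches it, so n = 3.

3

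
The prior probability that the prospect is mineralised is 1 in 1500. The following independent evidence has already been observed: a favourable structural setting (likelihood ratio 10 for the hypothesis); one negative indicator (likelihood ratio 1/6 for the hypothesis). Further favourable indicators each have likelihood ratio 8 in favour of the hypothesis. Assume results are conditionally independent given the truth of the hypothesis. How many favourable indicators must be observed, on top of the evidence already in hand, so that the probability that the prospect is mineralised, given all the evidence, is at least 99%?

6

Prior odds = (1/1500)/(1499/1500) = 1/1499.
Combined Bayes factor of the evidence already in hand = 10 × (1/6) = 5/3.
Odds after that evidence = (1/1499) × 5/3 = 5/4497.
Target odds = 0.99/0.01 = 99.
Need 8ⁿ ≥ 99 ÷ (5/4497) = 89040.6.
8⁵ = 32768 falls short of 89040.6 but 8⁶ = 262144 reaches it, so n = 6.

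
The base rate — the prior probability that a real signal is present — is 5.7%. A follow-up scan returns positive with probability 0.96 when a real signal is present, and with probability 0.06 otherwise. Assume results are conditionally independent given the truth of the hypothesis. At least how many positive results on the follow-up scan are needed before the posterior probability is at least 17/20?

Prior odds: 0.057 ÷ 0.943 = 57/943.
Likelihood ratio of a positive result = 0.96/0.06 = 16.
Target odds: 0.85 ÷ 0.15 = 17/3.
Need (57/943) × 16ⁿ ≥ 17/3, i.e. 16ⁿ ≥ 16031/171.
16¹ = 16 falls short of 16031/171 but 16² = 256 reaches it, so n = 2.

2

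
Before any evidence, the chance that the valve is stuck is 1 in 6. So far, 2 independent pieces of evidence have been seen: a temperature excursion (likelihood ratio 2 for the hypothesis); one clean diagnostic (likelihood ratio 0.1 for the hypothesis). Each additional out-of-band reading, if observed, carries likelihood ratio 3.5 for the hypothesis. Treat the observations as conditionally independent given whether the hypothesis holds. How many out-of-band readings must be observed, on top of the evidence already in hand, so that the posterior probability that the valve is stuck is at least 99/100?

Prior odds = (1/6)/(5/6) = 0.2.
Combined Bayes factor of the evidence already in hand = 2 × 0.1 = 0.2.
Odds after that evidence = 0.2 × 0.2 = 0.04.
Target odds = 0.99/0.01 = 99.
Need 3.5ⁿ ≥ 99 ÷ 0.04 = 2475.
3.5⁶ = 1838.265625 falls short of 2475 but 3.5⁷ = 823543/128 reaches it, so n = 7.

7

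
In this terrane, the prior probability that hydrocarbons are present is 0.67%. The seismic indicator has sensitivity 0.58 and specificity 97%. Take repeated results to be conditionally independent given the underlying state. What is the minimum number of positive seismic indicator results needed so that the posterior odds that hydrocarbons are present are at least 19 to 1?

Prior odds: 0.0067 ÷ 0.9933 = 67/9933.
False-positive rate = 1 − 0.97 = 0.03; likelihood ratio of a positive = 0.58/0.03 = 58/3.
Target odds = 19.
Need (67/9933) × (58/3)ⁿ ≥ 19, i.e. (58/3)ⁿ ≥ 188727/67.
(58/3)² = 3364/9 falls short of 188727/67 but (58/3)³ = 195112/27 reaches it, so n = 3.

3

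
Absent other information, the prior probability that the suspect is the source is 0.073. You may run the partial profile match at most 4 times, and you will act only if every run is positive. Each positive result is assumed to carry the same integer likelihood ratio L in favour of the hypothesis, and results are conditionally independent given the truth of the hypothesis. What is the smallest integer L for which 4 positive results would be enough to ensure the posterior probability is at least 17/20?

Prior odds = 0.073/0.927 = 73/927.
Target odds = 0.85/0.15 = 17/3.
Need L⁴ ≥ 17/3 ÷ (73/927) = 5253/73.
2⁴ = 16 < 5253/73 ≤ 81 = 3⁴, so L = 3.

3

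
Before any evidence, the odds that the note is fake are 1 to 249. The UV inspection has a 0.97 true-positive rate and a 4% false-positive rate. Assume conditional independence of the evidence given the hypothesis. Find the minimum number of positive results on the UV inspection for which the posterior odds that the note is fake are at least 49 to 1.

Prior odds = 1/249.
Likelihood ratio of a positive result = 0.97/0.04 = 24.25.
Target odds = 49.
Need (1/249) × 24.25ⁿ ≥ 49, i.e. 24.25ⁿ ≥ 12201.
24.25² = 588.0625 falls short of 12201 but 24.25³ = 912673/64 reaches it, so n = 3.

3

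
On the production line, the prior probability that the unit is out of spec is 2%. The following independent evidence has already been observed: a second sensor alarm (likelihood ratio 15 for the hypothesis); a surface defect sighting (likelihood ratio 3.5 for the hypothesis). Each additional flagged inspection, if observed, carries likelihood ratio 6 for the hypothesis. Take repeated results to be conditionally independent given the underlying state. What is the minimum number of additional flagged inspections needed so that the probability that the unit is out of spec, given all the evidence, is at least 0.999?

Prior odds = 0.02/0.98 = 1/49.
Combined Bayes factor of the evidence already in hand = 15 × 3.5 = 52.5.
Odds after that evidence = (1/49) × 52.5 = 15/14.
Target odds = 0.999/0.001 = 999.
Need 6ⁿ ≥ 999 ÷ (15/14) = 932.4.
6³ = 216 falls short of 932.4 but 6⁴ = 1296 reaches it, so n = 4.

4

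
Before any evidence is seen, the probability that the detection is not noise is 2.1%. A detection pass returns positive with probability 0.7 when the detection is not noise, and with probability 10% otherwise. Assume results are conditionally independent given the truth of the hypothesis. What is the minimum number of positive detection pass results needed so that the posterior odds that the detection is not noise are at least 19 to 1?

4

Prior odds: 0.021 ÷ 0.979 = 21/979.
Likelihood ratio of a positive result = 0.7/0.1 = 7.
Target odds = 19.
Require 7ⁿ ≥ 19 ÷ (21/979) = 18601/21.
7³ = 343 falls short of 18601/21 but 7⁴ = 2401 reaches it, so n = 4.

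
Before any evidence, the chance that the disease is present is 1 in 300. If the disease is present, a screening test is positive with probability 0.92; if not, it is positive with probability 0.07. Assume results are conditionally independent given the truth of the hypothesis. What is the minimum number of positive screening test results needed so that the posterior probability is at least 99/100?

Prior odds = (1/300)/(299/300) = 1/299.
Likelihood ratio of a positive = 0.92/0.07 = 92/7.
Target odds: 0.99 ÷ 0.01 = 99.
Need (1/299) × (92/7)ⁿ ≥ 99, i.e. (92/7)ⁿ ≥ 29601.
(92/7)³ = 778688/343 falls short of 29601 but (92/7)⁴ = 71639296/2401 reaches it, so n = 4.

4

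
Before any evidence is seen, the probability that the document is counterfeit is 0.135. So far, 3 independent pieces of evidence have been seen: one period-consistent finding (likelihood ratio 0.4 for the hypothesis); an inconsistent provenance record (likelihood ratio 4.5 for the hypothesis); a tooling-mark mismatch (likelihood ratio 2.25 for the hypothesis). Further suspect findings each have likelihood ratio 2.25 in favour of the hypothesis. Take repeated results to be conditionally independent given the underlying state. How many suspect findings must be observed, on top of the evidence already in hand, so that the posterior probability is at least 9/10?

Prior odds = 0.135/0.865 = 27/173.
Combined Bayes factor of the evidence already in hand = 0.4 × 4.5 × 2.25 = 4.05.
Odds after that evidence = (27/173) × 4.05 = 2187/3460.
Target odds = 0.9/0.1 = 9.
Need 2.25ⁿ ≥ 9 ÷ (2187/3460) = 3460/243.
2.25³ = 11.390625 falls short of 3460/243 but 2.25⁴ = 25.62890625 reaches it, so n = 4.

4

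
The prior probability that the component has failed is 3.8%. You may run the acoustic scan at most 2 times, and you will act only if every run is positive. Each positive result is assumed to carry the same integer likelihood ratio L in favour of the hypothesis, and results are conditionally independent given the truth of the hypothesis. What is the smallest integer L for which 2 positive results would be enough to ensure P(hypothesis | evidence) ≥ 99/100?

51

Prior odds = 0.038/0.962 = 19/481.
Target odds = 0.99/0.01 = 99.
Need L² ≥ 99 ÷ (19/481) = 47619/19.
50² = 2500 < 47619/19 ≤ 2601 = 51², so L = 51.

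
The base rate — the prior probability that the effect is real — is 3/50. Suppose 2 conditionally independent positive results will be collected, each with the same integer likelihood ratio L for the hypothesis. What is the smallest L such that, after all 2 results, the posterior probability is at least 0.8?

8

Prior odds = 0.06/0.94 = 3/47.
Target odds = 0.8/0.2 = 4.
Need L² ≥ 4 ÷ (3/47) = 188/3.
7² = 49 < 188/3 ≤ 64 = 8², so L = 8.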